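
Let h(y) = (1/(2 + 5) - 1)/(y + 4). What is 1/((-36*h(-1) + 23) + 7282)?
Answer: 7/51207 ≈ 0.00013670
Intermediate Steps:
h(y) = -6/(7*(4 + y)) (h(y) = (1/7 - 1)/(4 + y) = -6/(7*(4 + y)))
1/((-36*h(-1) + 23) + 7282) = 1/((-(-216)/(28 + 7*(-1)) + 23) + 7282) = 1/((-(-216)/(28 - 7) + 23) + 7282) = 1/((-(-216)/21 + 23) + 7282) = 1/((-36*(-2/7) + 23) + 7282) = 1/((72/7 + 23) + 7282) = 1/(233/7 + 7282) = 1/(51207/7) = 7/51207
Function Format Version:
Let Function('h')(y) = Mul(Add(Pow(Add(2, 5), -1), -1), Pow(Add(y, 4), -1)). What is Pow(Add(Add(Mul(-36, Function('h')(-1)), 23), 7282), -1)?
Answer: Rational(7, 51207) ≈ 0.00013670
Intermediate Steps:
Function('h')(y) = Mul(Rational(-6, 7), Pow(Add(4, y), -1)) (Function('h')(y) = Mul(Add(Pow(7, -1), -1), Pow(Add(4, y), -1)) = Mul(Add(Rational(1, 7), -1), Pow(Add(4, y), -1)) = Mul(Rational(-6, 7), Pow(Add(4, y), -1)))
Pow(Add(Add(Mul(-36, Function('h')(-1)), 23), 7282), -1) = Pow(Add(Add(Mul(-36, Mul(-6, Pow(Add(28, Mul(7, -1)), -1))), 23), 7282), -1) = Pow(Add(Add(Mul(-36, Mul(-6, Pow(Add(28, -7), -1))), 23), 7282), -1) = Pow(Add(Add(Mul(-36, Mul(-6, Pow(21, -1))), 23), 7282), -1) = Pow(Add(Add(Mul(-36, Mul(-6, Rational(1, 21))), 23), 7282), -1) = Pow(Add(Add(Mul(-36, Rational(-2, 7)), 23), 7282), -1) = Pow(Add(Add(Rational(72, 7), 23), 7282), -1) = Pow(Add(Rational(233, 7), 7282), -1) = Pow(Rational(51207, 7), -1) = Rational(7, 51207)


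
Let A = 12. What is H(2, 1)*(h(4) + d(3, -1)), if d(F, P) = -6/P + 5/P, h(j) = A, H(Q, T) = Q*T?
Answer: 26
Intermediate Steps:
h(j) = 12
d(F, P) = -1/P
H(2, 1)*(h(4) + d(3, -1)) = (2*1)*(12 - 1/(-1)) = 2*(12 - 1*(-1)) = 2*(12 + 1) = 2*13 = 26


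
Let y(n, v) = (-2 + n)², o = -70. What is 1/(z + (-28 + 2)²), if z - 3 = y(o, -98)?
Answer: 1/5863 ≈ 0.00017056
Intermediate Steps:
z = 5187 (z = 3 + (-2 - 70)² = 3 + (-72)² = 3 + 5184 = 5187)
1/(z + (-28 + 2)²) = 1/(5187 + (-28 + 2)²) = 1/(5187 + (-26)²) = 1/(5187 + 676) = 1/5863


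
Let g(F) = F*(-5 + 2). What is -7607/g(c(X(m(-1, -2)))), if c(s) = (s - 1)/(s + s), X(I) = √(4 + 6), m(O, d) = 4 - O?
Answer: 152140/27 + 15214*√10/27 ≈ 7416.7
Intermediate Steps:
X(I) = √10
c(s) = (-1 + s)/(2*s) (c(s) = (-1 + s)/((2*s)) = (-1 + s)*(1/(2*s)) = (-1 + s)/(2*s))
g(F) = -3*F (g(F) = F*(-3) = -3*F)
-7607/g(c(X(m(-1, -2)))) = -7607*(-2*√10/(3*(-1 + √10))) = -(-15214)*√10/(3*(-1 + √10)) = 15214*√10/(3*(-1 + √10))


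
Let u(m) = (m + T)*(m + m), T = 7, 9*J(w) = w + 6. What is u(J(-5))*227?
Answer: 29056/81 ≈ 358.72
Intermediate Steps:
J(w) = ⅔ + w/9 (J(w) = (w + 6)/9 = (6 + w)/9 = ⅔ + w/9)
u(m) = 2*m*(7 + m) (u(m) = (m + 7)*(m + m) = (7 + m)*(2*m) = 2*m*(7 + m))
u(J(-5))*227 = (2*(⅔ + (⅑)*(-5))*(7 + (⅔ + (⅑)*(-5))))*227 = (2*(⅔ - 5/9)*(7 + (⅔ - 5/9)))*227 = (2*(⅑)*(7 + ⅑))*227 = (2*(⅑)*(64/9))*227 = (128/81)*227 = 29056/81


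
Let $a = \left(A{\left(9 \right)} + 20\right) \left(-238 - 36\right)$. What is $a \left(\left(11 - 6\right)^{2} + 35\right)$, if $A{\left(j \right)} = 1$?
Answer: $-345240$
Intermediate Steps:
$a = -5754$ ($a = \left(1 + 20\right) \left(-238 - 36\right) = 21 \left(-274\right) = -5754$)
$a \left(\left(11 - 6\right)^{2} + 35\right) = - 5754 \left(\left(11 - 6\right)^{2} + 35\right) = - 5754 \left(5^{2} + 35\right) = - 5754 \left(25 + 35\right) = \left(-5754\right) 60 = -345240$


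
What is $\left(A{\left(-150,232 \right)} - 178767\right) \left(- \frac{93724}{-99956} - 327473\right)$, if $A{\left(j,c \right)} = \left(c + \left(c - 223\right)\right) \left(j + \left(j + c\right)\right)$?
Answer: $\frac{1596992272271730}{24989} \approx 6.3908 \cdot 10^{10}$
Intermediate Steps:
$A{\left(j,c \right)} = \left(-223 + 2 c\right) \left(c + 2 j\right)$ ($A{\left(j,c \right)} = \left(c + \left(-223 + c\right)\right) \left(j + \left(c + j\right)\right) = \left(-223 + 2 c\right) \left(c + 2 j\right)$)
$\left(A{\left(-150,232 \right)} - 178767\right) \left(- \frac{93724}{-99956} - 327473\right) = \left(\left(\left(-446\right) \left(-150\right) - 51736 + 2 \cdot 232^{2} + 4 \cdot 232 \left(-150\right)\right) - 178767\right) \left(- \frac{93724}{-99956} - 327473\right) = \left(\left(66900 - 51736 + 2 \cdot 53824 - 139200\right) - 178767\right) \left(\left(-93724\right) \left(- \frac{1}{99956}\right) - 327473\right) = \left(\left(66900 - 51736 + 107648 - 139200\right) - 178767\right) \left(\frac{23431}{24989} - 327473\right) = \left(-16388 - 178767\right) \left(- \frac{8183199366}{24989}\right) = \left(-195155\right) \left(- \frac{8183199366}{24989}\right) = \frac{1596992272271730}{24989}$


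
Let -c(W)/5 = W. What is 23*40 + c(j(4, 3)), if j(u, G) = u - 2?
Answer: 910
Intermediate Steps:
j(u, G) = -2 + u
c(W) = -5*W
23*40 + c(j(4, 3)) = 23*40 - 5*(-2 + 4) = 920 - 5*2 = 920 - 10 = 910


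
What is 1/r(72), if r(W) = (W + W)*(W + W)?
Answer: 1/20736 ≈ 4.8225e-5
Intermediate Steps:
r(W) = 4*W**2 (r(W) = (2*W)*(2*W) = 4*W**2)
1/r(72) = 1/(4*72**2) = 1/(4*5184) = 1/20736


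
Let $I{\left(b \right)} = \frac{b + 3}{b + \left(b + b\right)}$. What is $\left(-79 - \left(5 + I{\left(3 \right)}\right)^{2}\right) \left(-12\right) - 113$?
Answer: $\frac{3661}{3} \approx 1220.3$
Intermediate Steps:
$I{\left(b \right)} = \frac{3 + b}{3 b}$ ($I{\left(b \right)} = \frac{3 + b}{b + 2 b} = \frac{3 + b}{3 b}$)
$\left(-79 - \left(5 + I{\left(3 \right)}\right)^{2}\right) \left(-12\right) - 113 = \left(-79 - \left(5 + \frac{3 + 3}{3 \cdot 3}\right)^{2}\right) \left(-12\right) - 113 = \left(-79 - \left(5 + \frac{1}{3} \cdot \frac{1}{3} \cdot 6\right)^{2}\right) \left(-12\right) - 113 = \left(-79 - \left(5 + \frac{2}{3}\right)^{2}\right) \left(-12\right) - 113 = \left(-79 - \left(\frac{17}{3}\right)^{2}\right) \left(-12\right) - 113 = \left(-79 - \frac{289}{9}\right) \left(-12\right) - 113 = \left(- \frac{1000}{9}\right) \left(-12\right) - 113 = \frac{4000}{3} - 113 = \frac{3661}{3}$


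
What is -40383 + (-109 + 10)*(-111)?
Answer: -29394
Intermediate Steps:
-40383 + (-109 + 10)*(-111) = -40383 - 99*(-111) = -40383 + 10989 = -29394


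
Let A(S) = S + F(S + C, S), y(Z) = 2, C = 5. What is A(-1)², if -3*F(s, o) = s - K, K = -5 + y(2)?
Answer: 100/9 ≈ 11.111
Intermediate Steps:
K = -3 (K = -5 + 2 = -3)
F(s, o) = -1 - s/3 (F(s, o) = -(s - 1*(-3))/3 = -(s + 3)/3 = -(3 + s)/3 = -1 - s/3)
A(S) = -8/3 + 2*S/3 (A(S) = S + (-1 - (S + 5)/3) = S + (-1 - (5 + S)/3) = S + (-1 + (-5/3 - S/3)) = S + (-8/3 - S/3) = -8/3 + 2*S/3)
A(-1)² = (-8/3 + (⅔)*(-1))² = (-8/3 - ⅔)² = (-10/3)² = 100/9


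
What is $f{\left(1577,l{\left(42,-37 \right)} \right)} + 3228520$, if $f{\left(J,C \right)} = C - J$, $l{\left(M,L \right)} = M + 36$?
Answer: $3227021$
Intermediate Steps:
$l{\left(M,L \right)} = 36 + M$
$f{\left(1577,l{\left(42,-37 \right)} \right)} + 3228520 = \left(\left(36 + 42\right) - 1577\right) + 3228520 = \left(78 - 1577\right) + 3228520 = -1499 + 3228520 = 3227021$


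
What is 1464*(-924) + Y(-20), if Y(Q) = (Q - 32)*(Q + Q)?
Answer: -1350656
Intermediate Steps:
Y(Q) = 2*Q*(-32 + Q) (Y(Q) = (-32 + Q)*(2*Q) = 2*Q*(-32 + Q))
1464*(-924) + Y(-20) = 1464*(-924) + 2*(-20)*(-32 - 20) = -1352736 + 2*(-20)*(-52) = -1352736 + 2080 = -1350656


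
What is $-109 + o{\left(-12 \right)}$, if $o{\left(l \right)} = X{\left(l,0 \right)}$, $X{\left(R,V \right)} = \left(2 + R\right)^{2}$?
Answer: $-9$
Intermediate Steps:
$o{\left(l \right)} = \left(2 + l\right)^{2}$
$-109 + o{\left(-12 \right)} = -109 + \left(2 - 12\right)^{2} = -109 + \left(-10\right)^{2} = -109 + 100 = -9$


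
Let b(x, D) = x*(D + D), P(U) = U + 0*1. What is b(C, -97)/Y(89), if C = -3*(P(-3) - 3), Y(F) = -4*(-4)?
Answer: -873/4 ≈ -218.25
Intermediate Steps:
P(U) = U (P(U) = U + 0 = U)
Y(F) = 16
C = 18 (C = -3*(-3 - 3) = -3*(-6) = 18)
b(x, D) = 2*D*x (b(x, D) = x*(2*D) = 2*D*x)
b(C, -97)/Y(89) = (2*(-97)*18)/16 = -3492*1/16 = -873/4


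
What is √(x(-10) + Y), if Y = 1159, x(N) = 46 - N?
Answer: 9*√15 ≈ 34.857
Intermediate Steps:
√(x(-10) + Y) = √((46 - 1*(-10)) + 1159) = √((46 + 10) + 1159) = √(56 + 1159) = √1215 = 9*√15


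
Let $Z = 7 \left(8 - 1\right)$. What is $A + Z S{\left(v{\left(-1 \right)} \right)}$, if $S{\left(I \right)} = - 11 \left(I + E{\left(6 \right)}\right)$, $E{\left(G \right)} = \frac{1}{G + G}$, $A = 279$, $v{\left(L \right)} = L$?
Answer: $\frac{9277}{12} \approx 773.08$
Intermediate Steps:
$E{\left(G \right)} = \frac{1}{2 G}$
$S{\left(I \right)} = - \frac{11}{12} - 11 I$ ($S{\left(I \right)} = - 11 \left(I + \frac{1}{2 \cdot 6}\right) = - 11 \left(I + \frac{1}{2} \cdot \frac{1}{6}\right) = - 11 \left(I + \frac{1}{12}\right) = - 11 \left(\frac{1}{12} + I\right) = - \frac{11}{12} - 11 I$)
$Z = 49$ ($Z = 7 \cdot 7 = 49$)
$A + Z S{\left(v{\left(-1 \right)} \right)} = 279 + 49 \left(- \frac{11}{12} - -11\right) = 279 + 49 \left(- \frac{11}{12} + 11\right) = 279 + 49 \cdot \frac{121}{12} = 279 + \frac{5929}{12} = \frac{9277}{12}$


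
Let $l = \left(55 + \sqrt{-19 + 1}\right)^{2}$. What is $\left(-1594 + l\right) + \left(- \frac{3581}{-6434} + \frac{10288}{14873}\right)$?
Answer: $\frac{135333495471}{95692882} + 330 i \sqrt{2} \approx 1414.2 + 466.69 i$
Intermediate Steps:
$l = \left(55 + 3 i \sqrt{2}\right)^{2}$ ($l = \left(55 + \sqrt{-18}\right)^{2} = \left(55 + 3 i \sqrt{2}\right)^{2} \approx 3007.0 + 466.69 i$)
$\left(-1594 + l\right) + \left(- \frac{3581}{-6434} + \frac{10288}{14873}\right) = \left(-1594 + \left(3007 + 330 i \sqrt{2}\right)\right) + \left(- \frac{3581}{-6434} + \frac{10288}{14873}\right) = \left(1413 + 330 i \sqrt{2}\right) + \left(\left(-3581\right) \left(- \frac{1}{6434}\right) + 10288 \cdot \frac{1}{14873}\right) = \left(1413 + 330 i \sqrt{2}\right) + \left(\frac{3581}{6434} + \frac{10288}{14873}\right) = \left(1413 + 330 i \sqrt{2}\right) + \frac{119453205}{95692882} = \frac{135333495471}{95692882} + 330 i \sqrt{2}$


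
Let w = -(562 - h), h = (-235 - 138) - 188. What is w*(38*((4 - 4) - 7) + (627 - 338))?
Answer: -25829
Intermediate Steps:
h = -561 (h = -373 - 188 = -561)
w = -1123 (w = -(562 - 1*(-561)) = -(562 + 561) = -1*1123 = -1123)
w*(38*((4 - 4) - 7) + (627 - 338)) = -1123*(38*((4 - 4) - 7) + (627 - 338)) = -1123*(38*(0 - 7) + 289) = -1123*(38*(-7) + 289) = -1123*(-266 + 289) = -1123*23 = -25829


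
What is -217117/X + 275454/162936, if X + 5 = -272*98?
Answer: 2373336367/241335372 ≈ 9.8342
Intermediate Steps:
X = -26661 (X = -5 - 272*98 = -5 - 26656 = -26661)
-217117/X + 275454/162936 = -217117/(-26661) + 275454/162936 = -217117*(-1/26661) + 275454*(1/162936) = 217117/26661 + 15303/9052 = 2373336367/241335372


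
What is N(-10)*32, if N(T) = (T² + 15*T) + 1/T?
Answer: -8016/5 ≈ -1603.2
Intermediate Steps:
N(T) = 1/T + T² + 15*T
N(-10)*32 = ((1 + (-10)²*(15 - 10))/(-10))*32 = -(1 + 100*5)/10*32 = -(1 + 500)/10*32 = -⅒*501*32 = -501/10*32 = -8016/5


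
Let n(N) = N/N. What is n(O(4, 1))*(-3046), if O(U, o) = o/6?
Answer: -3046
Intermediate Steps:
O(U, o) = o/6 (O(U, o) = o*(1/6) = o/6)
n(N) = 1
n(O(4, 1))*(-3046) = 1*(-3046) = -3046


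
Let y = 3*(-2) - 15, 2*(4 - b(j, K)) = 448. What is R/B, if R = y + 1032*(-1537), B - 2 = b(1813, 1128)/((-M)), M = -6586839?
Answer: -10448076955995/13173458 ≈ -7.9312e+5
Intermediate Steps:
b(j, K) = -220 (b(j, K) = 4 - ½*448 = 4 - 224 = -220)
y = -21 (y = -6 - 15 = -21)
B = 13173458/6586839 (B = 2 - 220/((-1*(-6586839))) = 2 - 220/6586839 = 13173458/6586839 ≈ 2.0000)
R = -1586205 (R = -21 + 1032*(-1537) = -21 - 1586184 = -1586205)
R/B = -1586205/13173458/6586839 = -1586205*6586839/13173458 = -10448076955995/13173458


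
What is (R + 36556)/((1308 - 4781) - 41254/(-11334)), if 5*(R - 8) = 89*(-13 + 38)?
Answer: -209730003/19660864 ≈ -10.667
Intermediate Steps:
R = 453 (R = 8 + (89*(-13 + 38))/5 = 8 + (89*25)/5 = 8 + (1/5)*2225 = 8 + 445 = 453)
(R + 36556)/((1308 - 4781) - 41254/(-11334)) = (453 + 36556)/((1308 - 4781) - 41254/(-11334)) = 37009/(-3473 - 41254*(-1/11334)) = 37009/(-3473 + 20627/5667) = 37009/(-19660864/5667) = 37009*(-5667/19660864) = -209730003/19660864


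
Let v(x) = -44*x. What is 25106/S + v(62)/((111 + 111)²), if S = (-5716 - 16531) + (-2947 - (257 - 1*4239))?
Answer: -161898805/130676526 ≈ -1.2389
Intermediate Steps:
S = -21212 (S = -22247 + (-2947 - (257 - 4239)) = -22247 + (-2947 - 1*(-3982)) = -22247 + (-2947 + 3982) = -22247 + 1035 = -21212)
25106/S + v(62)/((111 + 111)²) = 25106/(-21212) + (-44*62)/((111 + 111)²) = 25106*(-1/21212) - 2728/(222²) = -12553/10606 - 2728/49284 = -12553/10606 - 2728*1/49284 = -12553/10606 - 682/12321 = -161898805/130676526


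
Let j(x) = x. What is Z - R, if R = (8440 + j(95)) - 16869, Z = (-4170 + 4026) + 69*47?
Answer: 11433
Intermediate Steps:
Z = 3099 (Z = -144 + 3243 = 3099)
R = -8334 (R = (8440 + 95) - 16869 = 8535 - 16869 = -8334)
Z - R = 3099 - 1*(-8334) = 3099 + 8334 = 11433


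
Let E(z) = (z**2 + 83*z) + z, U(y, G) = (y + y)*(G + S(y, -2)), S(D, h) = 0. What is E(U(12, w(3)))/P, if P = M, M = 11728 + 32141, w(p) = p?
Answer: 3744/14623 ≈ 0.25603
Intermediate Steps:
U(y, G) = 2*G*y (U(y, G) = (y + y)*(G + 0) = (2*y)*G = 2*G*y)
M = 43869
P = 43869
E(z) = z**2 + 84*z
E(U(12, w(3)))/P = ((2*3*12)*(84 + 2*3*12))/43869 = (72*(84 + 72))*(1/43869) = (72*156)*(1/43869) = 11232*(1/43869) = 3744/14623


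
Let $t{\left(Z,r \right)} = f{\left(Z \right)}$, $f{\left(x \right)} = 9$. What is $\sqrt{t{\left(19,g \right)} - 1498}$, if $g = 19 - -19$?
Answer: $i \sqrt{1489} \approx 38.588 i$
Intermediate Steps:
$g = 38$ ($g = 19 + 19 = 38$)
$t{\left(Z,r \right)} = 9$
$\sqrt{t{\left(19,g \right)} - 1498} = \sqrt{9 - 1498} = \sqrt{-1489} = i \sqrt{1489}$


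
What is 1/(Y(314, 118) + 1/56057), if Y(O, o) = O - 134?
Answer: 56057/10090261 ≈ 0.0055556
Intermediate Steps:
Y(O, o) = -134 + O
1/(Y(314, 118) + 1/56057) = 1/((-134 + 314) + 1/56057) = 1/(180 + 1/56057) = 1/(10090261/56057) = 56057/10090261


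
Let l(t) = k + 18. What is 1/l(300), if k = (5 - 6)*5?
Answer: 1/13 ≈ 0.076923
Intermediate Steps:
k = -5 (k = -1*5 = -5)
l(t) = 13 (l(t) = -5 + 18 = 13)
1/l(300) = 1/13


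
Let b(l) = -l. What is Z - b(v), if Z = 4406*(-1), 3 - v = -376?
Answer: -4027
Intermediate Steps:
v = 379 (v = 3 - 1*(-376) = 3 + 376 = 379)
Z = -4406
Z - b(v) = -4406 - (-1)*379 = -4406 - 1*(-379) = -4406 + 379 = -4027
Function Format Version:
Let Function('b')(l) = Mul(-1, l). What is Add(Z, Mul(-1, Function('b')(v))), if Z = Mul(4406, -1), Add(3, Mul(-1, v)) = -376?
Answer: -4027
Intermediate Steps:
v = 379 (v = Add(3, Mul(-1, -376)) = Add(3, 376) = 379)
Z = -4406
Add(Z, Mul(-1, Function('b')(v))) = Add(-4406, Mul(-1, Mul(-1, 379))) = Add(-4406, Mul(-1, -379)) = Add(-4406, 379) = -4027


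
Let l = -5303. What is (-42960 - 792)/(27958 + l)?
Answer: -43752/22655 ≈ -1.9312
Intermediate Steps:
(-42960 - 792)/(27958 + l) = (-42960 - 792)/(27958 - 5303) = -43752/22655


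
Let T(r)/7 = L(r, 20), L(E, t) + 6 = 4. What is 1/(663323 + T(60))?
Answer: 1/663309 ≈ 1.5076e-6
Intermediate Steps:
L(E, t) = -2 (L(E, t) = -6 + 4 = -2)
T(r) = -14 (T(r) = 7*(-2) = -14)
1/(663323 + T(60)) = 1/(663323 - 14) = 1/663309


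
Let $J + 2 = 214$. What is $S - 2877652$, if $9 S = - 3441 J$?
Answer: $- \frac{8876120}{3} \approx -2.9587 \cdot 10^{6}$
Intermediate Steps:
$J = 212$ ($J = -2 + 214 = 212$)
$S = - \frac{243164}{3}$ ($S = \frac{\left(-3441\right) 212}{9} = \frac{1}{9} \left(-729492\right) = - \frac{243164}{3} \approx -81055.0$)
$S - 2877652 = - \frac{243164}{3} - 2877652 = - \frac{8876120}{3}$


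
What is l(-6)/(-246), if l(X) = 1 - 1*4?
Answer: 1/82 ≈ 0.012195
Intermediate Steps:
l(X) = -3 (l(X) = 1 - 4 = -3)
l(-6)/(-246) = -3/(-246) = -3*(-1/246) = 1/82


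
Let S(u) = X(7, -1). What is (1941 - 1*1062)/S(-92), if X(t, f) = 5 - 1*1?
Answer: 879/4 ≈ 219.75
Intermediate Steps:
X(t, f) = 4 (X(t, f) = 5 - 1 = 4)
S(u) = 4
(1941 - 1*1062)/S(-92) = (1941 - 1*1062)/4 = (1941 - 1062)*(¼) = 879*(¼) = 879/4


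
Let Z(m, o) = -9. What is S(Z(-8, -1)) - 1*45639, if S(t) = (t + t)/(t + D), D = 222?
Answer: -3240375/71 ≈ -45639.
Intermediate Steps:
S(t) = 2*t/(222 + t) (S(t) = (t + t)/(t + 222) = (2*t)/(222 + t) = 2*t/(222 + t))
S(Z(-8, -1)) - 1*45639 = 2*(-9)/(222 - 9) - 1*45639 = 2*(-9)/213 - 45639 = 2*(-9)*(1/213) - 45639 = -6/71 - 45639 = -3240375/71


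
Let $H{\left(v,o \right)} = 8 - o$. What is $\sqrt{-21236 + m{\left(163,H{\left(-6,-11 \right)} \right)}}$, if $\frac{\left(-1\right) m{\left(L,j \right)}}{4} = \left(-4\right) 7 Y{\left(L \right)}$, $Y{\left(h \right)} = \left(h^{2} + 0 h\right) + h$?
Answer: $2 \sqrt{743187} \approx 1724.2$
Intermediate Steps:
$Y{\left(h \right)} = h + h^{2}$ ($Y{\left(h \right)} = \left(h^{2} + 0\right) + h = h^{2} + h = h + h^{2}$)
$m{\left(L,j \right)} = 112 L \left(1 + L\right)$ ($m{\left(L,j \right)} = - 4 \left(-4\right) 7 L \left(1 + L\right) = - 4 \left(- 28 L \left(1 + L\right)\right) = 112 L \left(1 + L\right)$)
$\sqrt{-21236 + m{\left(163,H{\left(-6,-11 \right)} \right)}} = \sqrt{-21236 + 112 \cdot 163 \left(1 + 163\right)} = \sqrt{-21236 + 112 \cdot 163 \cdot 164} = \sqrt{-21236 + 2993984} = \sqrt{2972748} = 2 \sqrt{743187}$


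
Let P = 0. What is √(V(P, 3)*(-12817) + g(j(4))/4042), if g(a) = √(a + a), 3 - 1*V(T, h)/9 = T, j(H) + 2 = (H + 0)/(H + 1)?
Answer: √(-35336439200475 + 10105*I*√15)/10105 ≈ 3.2577e-7 + 588.27*I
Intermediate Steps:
j(H) = -2 + H/(1 + H) (j(H) = -2 + (H + 0)/(H + 1) = -2 + H/(1 + H))
V(T, h) = 27 - 9*T
g(a) = √2*√a (g(a) = √(2*a) = √2*√a)
√(V(P, 3)*(-12817) + g(j(4))/4042) = √((27 - 9*0)*(-12817) + (√2*√((-2 - 1*4)/(1 + 4)))/4042) = √((27 + 0)*(-12817) + (√2*√((-2 - 4)/5))*(1/4042)) = √(27*(-12817) + (√2*√((⅕)*(-6)))*(1/4042)) = √(-346059 + (√2*√(-6/5))*(1/4042)) = √(-346059 + (√2*(I*√30/5))*(1/4042)) = √(-346059 + (2*I*√15/5)*(1/4042)) = √(-346059 + I*√15/10105)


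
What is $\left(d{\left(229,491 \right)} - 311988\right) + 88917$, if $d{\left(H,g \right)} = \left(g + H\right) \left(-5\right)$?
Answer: $-226671$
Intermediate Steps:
$d{\left(H,g \right)} = - 5 H - 5 g$ ($d{\left(H,g \right)} = \left(H + g\right) \left(-5\right) = - 5 H - 5 g$)
$\left(d{\left(229,491 \right)} - 311988\right) + 88917 = \left(\left(\left(-5\right) 229 - 2455\right) - 311988\right) + 88917 = \left(\left(-1145 - 2455\right) - 311988\right) + 88917 = \left(-3600 - 311988\right) + 88917 = -315588 + 88917 = -226671$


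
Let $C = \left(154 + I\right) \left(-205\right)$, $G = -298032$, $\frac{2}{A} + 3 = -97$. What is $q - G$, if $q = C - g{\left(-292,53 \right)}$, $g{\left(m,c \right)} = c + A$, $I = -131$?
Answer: $\frac{14663201}{50} \approx 2.9326 \cdot 10^{5}$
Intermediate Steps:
$A = - \frac{1}{50}$ ($A = \frac{2}{-3 - 97} = \frac{2}{-100} = 2 \left(- \frac{1}{100}\right) = - \frac{1}{50} \approx -0.02$)
$g{\left(m,c \right)} = - \frac{1}{50} + c$ ($g{\left(m,c \right)} = c - \frac{1}{50} = - \frac{1}{50} + c$)
$C = -4715$ ($C = \left(154 - 131\right) \left(-205\right) = 23 \left(-205\right) = -4715$)
$q = - \frac{238399}{50}$ ($q = -4715 - \left(- \frac{1}{50} + 53\right) = -4715 - \frac{2649}{50} = - \frac{238399}{50} \approx -4768.0$)
$q - G = - \frac{238399}{50} - -298032 = - \frac{238399}{50} + 298032 = \frac{14663201}{50}$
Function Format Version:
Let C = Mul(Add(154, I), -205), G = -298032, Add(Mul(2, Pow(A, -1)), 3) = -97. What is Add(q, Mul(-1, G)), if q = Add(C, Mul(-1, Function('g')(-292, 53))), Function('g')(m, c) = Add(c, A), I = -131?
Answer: Rational(14663201, 50) ≈ 2.9326e+5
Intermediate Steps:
A = Rational(-1, 50) (A = Mul(2, Pow(Add(-3, -97), -1)) = Mul(2, Pow(-100, -1)) = Mul(2, Rational(-1, 100)) = Rational(-1, 50) ≈ -0.020000)
Function('g')(m, c) = Add(Rational(-1, 50), c) (Function('g')(m, c) = Add(c, Rational(-1, 50)) = Add(Rational(-1, 50), c))
C = -4715 (C = Mul(Add(154, -131), -205) = Mul(23, -205) = -4715)
q = Rational(-238399, 50) (q = Add(-4715, Mul(-1, Add(Rational(-1, 50), 53))) = Add(-4715, Mul(-1, Rational(2649, 50))) = Add(-4715, Rational(-2649, 50)) = Rational(-238399, 50) ≈ -4768.0)
Add(q, Mul(-1, G)) = Add(Rational(-238399, 50), Mul(-1, -298032)) = Add(Rational(-238399, 50), 298032) = Rational(14663201, 50)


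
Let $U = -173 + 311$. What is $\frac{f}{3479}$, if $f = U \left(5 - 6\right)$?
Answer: $- \frac{138}{3479} \approx -0.039667$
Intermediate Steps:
$U = 138$
$f = -138$ ($f = 138 \left(5 - 6\right) = 138 \left(-1\right) = -138$)
$\frac{f}{3479} = - \frac{138}{3479}$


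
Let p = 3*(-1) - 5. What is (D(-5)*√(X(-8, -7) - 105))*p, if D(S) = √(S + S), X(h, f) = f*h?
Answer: 56*√10 ≈ 177.09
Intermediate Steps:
p = -8 (p = -3 - 5 = -8)
D(S) = √2*√S (D(S) = √(2*S) = √2*√S)
(D(-5)*√(X(-8, -7) - 105))*p = ((√2*√(-5))*√(-7*(-8) - 105))*(-8) = ((√2*(I*√5))*√(56 - 105))*(-8) = ((I*√10)*√(-49))*(-8) = ((I*√10)*(7*I))*(-8) = -7*√10*(-8) = 56*√10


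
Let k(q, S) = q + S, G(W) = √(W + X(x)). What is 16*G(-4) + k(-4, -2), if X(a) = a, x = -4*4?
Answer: -6 + 32*I*√5 ≈ -6.0 + 71.554*I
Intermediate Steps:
x = -16
G(W) = √(-16 + W) (G(W) = √(W - 16) = √(-16 + W))
k(q, S) = S + q
16*G(-4) + k(-4, -2) = 16*√(-16 - 4) + (-2 - 4) = 16*√(-20) - 6 = 16*(2*I*√5) - 6 = 32*I*√5 - 6 = -6 + 32*I*√5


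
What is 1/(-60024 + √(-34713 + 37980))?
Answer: -20008/1200959103 - 11*√3/1200959103 ≈ -1.6676e-5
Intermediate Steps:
1/(-60024 + √(-34713 + 37980)) = 1/(-60024 + √3267) = 1/(-60024 + 33*√3)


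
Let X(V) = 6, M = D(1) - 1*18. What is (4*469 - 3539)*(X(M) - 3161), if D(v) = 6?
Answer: 5246765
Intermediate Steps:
M = -12 (M = 6 - 1*18 = 6 - 18 = -12)
(4*469 - 3539)*(X(M) - 3161) = (4*469 - 3539)*(6 - 3161) = (1876 - 3539)*(-3155) = -1663*(-3155) = 5246765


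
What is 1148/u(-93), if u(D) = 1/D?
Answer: -106764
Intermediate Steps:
1148/u(-93) = 1148/(1/(-93)) = 1148/(-1/93) = 1148*(-93) = -106764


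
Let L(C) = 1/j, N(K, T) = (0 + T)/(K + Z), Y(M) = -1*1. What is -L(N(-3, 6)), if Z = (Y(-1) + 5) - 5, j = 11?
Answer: -1/11 ≈ -0.090909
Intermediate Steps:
Y(M) = -1
Z = -1 (Z = (-1 + 5) - 5 = 4 - 5 = -1)
N(K, T) = T/(-1 + K) (N(K, T) = (0 + T)/(K - 1) = T/(-1 + K))
L(C) = 1/11
-L(N(-3, 6)) = -1*1/11 = -1/11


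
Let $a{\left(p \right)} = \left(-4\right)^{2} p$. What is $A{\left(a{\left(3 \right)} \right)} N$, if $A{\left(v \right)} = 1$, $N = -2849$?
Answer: $-2849$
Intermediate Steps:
$a{\left(p \right)} = 16 p$
$A{\left(a{\left(3 \right)} \right)} N = 1 \left(-2849\right) = -2849$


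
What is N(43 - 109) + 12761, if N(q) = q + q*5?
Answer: 12365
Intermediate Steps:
N(q) = 6*q (N(q) = q + 5*q = 6*q)
N(43 - 109) + 12761 = 6*(43 - 109) + 12761 = 6*(-66) + 12761 = -396 + 12761 = 12365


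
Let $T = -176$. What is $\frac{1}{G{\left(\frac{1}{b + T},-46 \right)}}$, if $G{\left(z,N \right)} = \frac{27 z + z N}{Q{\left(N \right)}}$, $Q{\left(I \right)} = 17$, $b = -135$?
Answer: $\frac{5287}{19} \approx 278.26$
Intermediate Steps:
$G{\left(z,N \right)} = \frac{27 z}{17} + \frac{N z}{17}$ ($G{\left(z,N \right)} = \frac{27 z + z N}{17} = \left(27 z + N z\right) \frac{1}{17} = \frac{27 z}{17} + \frac{N z}{17}$)
$\frac{1}{G{\left(\frac{1}{b + T},-46 \right)}} = \frac{1}{\frac{1}{17} \frac{1}{-135 - 176} \left(27 - 46\right)} = \frac{1}{\frac{1}{17} \frac{1}{-311} \left(-19\right)} = \frac{1}{\frac{1}{17} \left(- \frac{1}{311}\right) \left(-19\right)} = \frac{1}{\frac{19}{5287}} = \frac{5287}{19}$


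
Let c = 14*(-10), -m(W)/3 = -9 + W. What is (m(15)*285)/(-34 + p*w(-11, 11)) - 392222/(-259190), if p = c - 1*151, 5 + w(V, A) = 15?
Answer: 621086567/190763840 ≈ 3.2558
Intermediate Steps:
m(W) = 27 - 3*W (m(W) = -3*(-9 + W) = 27 - 3*W)
w(V, A) = 10 (w(V, A) = -5 + 15 = 10)
c = -140
p = -291 (p = -140 - 1*151 = -140 - 151 = -291)
(m(15)*285)/(-34 + p*w(-11, 11)) - 392222/(-259190) = ((27 - 3*15)*285)/(-34 - 291*10) - 392222/(-259190) = ((27 - 45)*285)/(-34 - 2910) - 392222*(-1/259190) = -18*285/(-2944) + 196111/129595 = -5130*(-1/2944) + 196111/129595 = 2565/1472 + 196111/129595 = 621086567/190763840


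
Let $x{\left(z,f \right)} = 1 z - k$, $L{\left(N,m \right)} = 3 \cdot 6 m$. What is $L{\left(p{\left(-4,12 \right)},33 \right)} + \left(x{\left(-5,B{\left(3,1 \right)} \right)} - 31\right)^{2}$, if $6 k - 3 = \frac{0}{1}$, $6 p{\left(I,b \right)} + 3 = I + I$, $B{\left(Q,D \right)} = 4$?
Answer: $\frac{7705}{4} \approx 1926.3$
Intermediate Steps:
$p{\left(I,b \right)} = - \frac{1}{2} + \frac{I}{3}$ ($p{\left(I,b \right)} = - \frac{1}{2} + \frac{I + I}{6} = - \frac{1}{2} + \frac{2 I}{6} = - \frac{1}{2} + \frac{I}{3}$)
$k = \frac{1}{2}$ ($k = \frac{1}{2} + \frac{0 \cdot 1^{-1}}{6} = \frac{1}{2} + \frac{0 \cdot 1}{6} = \frac{1}{2} + \frac{1}{6} \cdot 0 = \frac{1}{2} + 0 = \frac{1}{2} \approx 0.5$)
$L{\left(N,m \right)} = 18 m$
$x{\left(z,f \right)} = - \frac{1}{2} + z$ ($x{\left(z,f \right)} = 1 z - \frac{1}{2} = z - \frac{1}{2} = - \frac{1}{2} + z$)
$L{\left(p{\left(-4,12 \right)},33 \right)} + \left(x{\left(-5,B{\left(3,1 \right)} \right)} - 31\right)^{2} = 18 \cdot 33 + \left(\left(- \frac{1}{2} - 5\right) - 31\right)^{2} = 594 + \left(- \frac{11}{2} - 31\right)^{2} = 594 + \left(- \frac{73}{2}\right)^{2} = 594 + \frac{5329}{4} = \frac{7705}{4}$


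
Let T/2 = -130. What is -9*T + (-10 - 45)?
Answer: 2285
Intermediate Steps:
T = -260 (T = 2*(-130) = -260)
-9*T + (-10 - 45) = -9*(-260) + (-10 - 45) = 2340 - 55 = 2285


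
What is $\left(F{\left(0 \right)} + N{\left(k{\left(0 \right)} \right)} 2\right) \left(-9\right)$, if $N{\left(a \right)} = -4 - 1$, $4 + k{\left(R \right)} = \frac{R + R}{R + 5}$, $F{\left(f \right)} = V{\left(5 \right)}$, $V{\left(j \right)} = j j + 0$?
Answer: $-135$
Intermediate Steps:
$V{\left(j \right)} = j^{2}$ ($V{\left(j \right)} = j^{2} + 0 = j^{2}$)
$F{\left(f \right)} = 25$ ($F{\left(f \right)} = 5^{2} = 25$)
$k{\left(R \right)} = -4 + \frac{2 R}{5 + R}$ ($k{\left(R \right)} = -4 + \frac{R + R}{R + 5} = -4 + \frac{2 R}{5 + R}$)
$N{\left(a \right)} = -5$
$\left(F{\left(0 \right)} + N{\left(k{\left(0 \right)} \right)} 2\right) \left(-9\right) = \left(25 - 10\right) \left(-9\right) = 15 \left(-9\right) = -135$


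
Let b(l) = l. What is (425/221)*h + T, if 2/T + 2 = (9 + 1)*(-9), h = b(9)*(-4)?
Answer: -41413/598 ≈ -69.252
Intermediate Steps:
h = -36 (h = 9*(-4) = -36)
T = -1/46 (T = 2/(-2 + (9 + 1)*(-9)) = 2/(-2 + 10*(-9)) = 2/(-2 - 90) = 2/(-92) = 2*(-1/92) = -1/46 ≈ -0.021739)
(425/221)*h + T = (425/221)*(-36) - 1/46 = (425*(1/221))*(-36) - 1/46 = (25/13)*(-36) - 1/46 = -900/13 - 1/46 = -41413/598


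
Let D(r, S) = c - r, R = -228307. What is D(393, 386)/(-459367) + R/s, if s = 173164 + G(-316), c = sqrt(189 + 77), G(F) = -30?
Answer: -104808660007/79532046178 - sqrt(266)/459367 ≈ -1.3179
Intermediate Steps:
c = sqrt(266) ≈ 16.310
D(r, S) = sqrt(266) - r
s = 173134 (s = 173164 - 30 = 173134)
D(393, 386)/(-459367) + R/s = (sqrt(266) - 1*393)/(-459367) - 228307/173134 = (sqrt(266) - 393)*(-1/459367) - 228307*1/173134 = (-393 + sqrt(266))*(-1/459367) - 228307/173134 = (393/459367 - sqrt(266)/459367) - 228307/173134 = -104808660007/79532046178 - sqrt(266)/459367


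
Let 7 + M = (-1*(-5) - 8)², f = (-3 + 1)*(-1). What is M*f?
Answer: 4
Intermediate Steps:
f = 2 (f = -2*(-1) = 2)
M = 2 (M = -7 + (-1*(-5) - 8)² = -7 + (5 - 8)² = -7 + (-3)² = -7 + 9 = 2)
M*f = 2*2 = 4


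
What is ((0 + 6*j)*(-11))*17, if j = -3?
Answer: 3366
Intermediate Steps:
((0 + 6*j)*(-11))*17 = ((0 + 6*(-3))*(-11))*17 = ((0 - 18)*(-11))*17 = -18*(-11)*17 = 198*17 = 3366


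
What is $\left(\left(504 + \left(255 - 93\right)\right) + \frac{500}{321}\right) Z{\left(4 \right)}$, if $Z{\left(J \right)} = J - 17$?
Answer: $- \frac{2785718}{321} \approx -8678.3$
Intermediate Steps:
$Z{\left(J \right)} = -17 + J$
$\left(\left(504 + \left(255 - 93\right)\right) + \frac{500}{321}\right) Z{\left(4 \right)} = \left(\left(504 + \left(255 - 93\right)\right) + \frac{500}{321}\right) \left(-17 + 4\right) = \left(\left(504 + \left(255 - 93\right)\right) + 500 \cdot \frac{1}{321}\right) \left(-13\right) = \left(\left(504 + 162\right) + \frac{500}{321}\right) \left(-13\right) = \left(666 + \frac{500}{321}\right) \left(-13\right) = \frac{214286}{321} \left(-13\right) = - \frac{2785718}{321}$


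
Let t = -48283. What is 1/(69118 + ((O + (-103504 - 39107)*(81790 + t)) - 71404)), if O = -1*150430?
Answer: -1/4778619493 ≈ -2.0927e-10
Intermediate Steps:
O = -150430
1/(69118 + ((O + (-103504 - 39107)*(81790 + t)) - 71404)) = 1/(69118 + ((-150430 + (-103504 - 39107)*(81790 - 48283)) - 71404)) = 1/(69118 + ((-150430 - 142611*33507) - 71404)) = 1/(69118 + ((-150430 - 4778466777) - 71404)) = 1/(69118 + (-4778617207 - 71404)) = 1/(69118 - 4778688611) = 1/(-4778619493) = -1/4778619493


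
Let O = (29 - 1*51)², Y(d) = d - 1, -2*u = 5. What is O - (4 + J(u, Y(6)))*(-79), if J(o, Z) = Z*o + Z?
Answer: 415/2 ≈ 207.50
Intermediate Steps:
u = -5/2 (u = -½*5 = -5/2 ≈ -2.5000)
Y(d) = -1 + d
J(o, Z) = Z + Z*o
O = 484 (O = (29 - 51)² = (-22)² = 484)
O - (4 + J(u, Y(6)))*(-79) = 484 - (4 + (-1 + 6)*(1 - 5/2))*(-79) = 484 - (4 + 5*(-3/2))*(-79) = 484 - (4 - 15/2)*(-79) = 484 - (-7)*(-79)/2 = 484 - 1*553/2 = 484 - 553/2 = 415/2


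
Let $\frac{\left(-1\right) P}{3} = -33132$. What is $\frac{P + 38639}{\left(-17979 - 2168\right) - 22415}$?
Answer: $- \frac{138035}{42562} \approx -3.2432$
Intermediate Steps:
$P = 99396$ ($P = \left(-3\right) \left(-33132\right) = 99396$)
$\frac{P + 38639}{\left(-17979 - 2168\right) - 22415} = \frac{99396 + 38639}{\left(-17979 - 2168\right) - 22415} = \frac{138035}{-20147 - 22415} = \frac{138035}{-42562} = 138035 \left(- \frac{1}{42562}\right) = - \frac{138035}{42562}$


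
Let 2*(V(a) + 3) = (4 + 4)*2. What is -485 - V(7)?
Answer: -490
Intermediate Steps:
V(a) = 5 (V(a) = -3 + ((4 + 4)*2)/2 = -3 + (8*2)/2 = -3 + (½)*16 = -3 + 8 = 5)
-485 - V(7) = -485 - 1*5 = -485 - 5 = -490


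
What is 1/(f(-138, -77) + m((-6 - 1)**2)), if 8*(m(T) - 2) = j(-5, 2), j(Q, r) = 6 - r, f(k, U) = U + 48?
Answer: -2/53 ≈ -0.037736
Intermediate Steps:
f(k, U) = 48 + U
m(T) = 5/2 (m(T) = 2 + (6 - 1*2)/8 = 2 + (6 - 2)/8 = 2 + (1/8)*4 = 2 + 1/2 = 5/2)
1/(f(-138, -77) + m((-6 - 1)**2)) = 1/((48 - 77) + 5/2) = 1/(-29 + 5/2) = 1/(-53/2) = -2/53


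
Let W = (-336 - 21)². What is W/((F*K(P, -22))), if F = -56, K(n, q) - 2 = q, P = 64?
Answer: 18207/160 ≈ 113.79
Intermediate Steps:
K(n, q) = 2 + q
W = 127449 (W = (-357)² = 127449)
W/((F*K(P, -22))) = 127449/((-56*(2 - 22))) = 127449/((-56*(-20))) = 127449/1120 = 127449*(1/1120) = 18207/160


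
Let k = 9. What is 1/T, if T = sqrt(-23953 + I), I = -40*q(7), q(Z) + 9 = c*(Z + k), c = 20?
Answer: -I*sqrt(36393)/36393 ≈ -0.0052419*I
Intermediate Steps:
q(Z) = 171 + 20*Z (q(Z) = -9 + 20*(Z + 9) = -9 + 20*(9 + Z) = -9 + (180 + 20*Z) = 171 + 20*Z)
I = -12440 (I = -40*(171 + 20*7) = -40*(171 + 140) = -40*311 = -12440)
T = I*sqrt(36393) (T = sqrt(-23953 - 12440) = sqrt(-36393) = I*sqrt(36393) ≈ 190.77*I)
1/T = 1/(I*sqrt(36393)) = -I*sqrt(36393)/36393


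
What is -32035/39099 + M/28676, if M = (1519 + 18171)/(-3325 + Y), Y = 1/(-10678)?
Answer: -8155945867867210/9951895538980581 ≈ -0.81954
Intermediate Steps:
Y = -1/10678 ≈ -9.3651e-5
M = -210249820/35504351 (M = (1519 + 18171)/(-3325 - 1/10678) = 19690/(-35504351/10678) = 19690*(-10678/35504351) = -210249820/35504351 ≈ -5.9218)
-32035/39099 + M/28676 = -32035/39099 - 210249820/35504351/28676 = -32035*1/39099 - 210249820/35504351*1/28676 = -32035/39099 - 52562455/254530692319 = -8155945867867210/9951895538980581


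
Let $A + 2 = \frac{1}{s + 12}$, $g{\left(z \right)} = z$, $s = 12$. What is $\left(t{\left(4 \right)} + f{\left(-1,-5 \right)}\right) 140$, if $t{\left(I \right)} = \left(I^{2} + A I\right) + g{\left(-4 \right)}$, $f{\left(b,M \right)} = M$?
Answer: $- \frac{350}{3} \approx -116.67$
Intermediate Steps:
$A = - \frac{47}{24}$ ($A = -2 + \frac{1}{12 + 12} = -2 + \frac{1}{24} = - \frac{47}{24} \approx -1.9583$)
$t{\left(I \right)} = -4 + I^{2} - \frac{47 I}{24}$ ($t{\left(I \right)} = \left(I^{2} - \frac{47 I}{24}\right) - 4 = -4 + I^{2} - \frac{47 I}{24}$)
$\left(t{\left(4 \right)} + f{\left(-1,-5 \right)}\right) 140 = \left(\left(-4 + 4^{2} - \frac{47}{6}\right) - 5\right) 140 = \left(\left(-4 + 16 - \frac{47}{6}\right) - 5\right) 140 = \left(\frac{25}{6} - 5\right) 140 = \left(- \frac{5}{6}\right) 140 = - \frac{350}{3}$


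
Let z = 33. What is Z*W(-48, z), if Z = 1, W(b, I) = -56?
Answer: -56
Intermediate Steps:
Z*W(-48, z) = 1*(-56) = -56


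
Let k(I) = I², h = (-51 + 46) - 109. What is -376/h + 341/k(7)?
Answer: 28649/2793 ≈ 10.257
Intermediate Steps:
h = -114 (h = -5 - 109 = -114)
-376/h + 341/k(7) = -376/(-114) + 341/(7²) = -376*(-1/114) + 341/49 = 188/57 + 341*(1/49) = 188/57 + 341/49 = 28649/2793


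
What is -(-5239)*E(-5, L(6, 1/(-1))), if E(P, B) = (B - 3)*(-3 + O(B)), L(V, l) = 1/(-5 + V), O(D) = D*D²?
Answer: 20956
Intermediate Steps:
O(D) = D³
E(P, B) = (-3 + B)*(-3 + B³) (E(P, B) = (B - 3)*(-3 + B³) = (-3 + B)*(-3 + B³))
-(-5239)*E(-5, L(6, 1/(-1))) = -(-5239)*(9 + (1/(-5 + 6))⁴ - 3/(-5 + 6) - 3/(-5 + 6)³) = -(-5239)*(9 + (1/1)⁴ - 3/1 - 3*(1/1)³) = -(-5239)*(9 + 1⁴ - 3*1 - 3*1³) = -(-5239)*(9 + 1 - 3 - 3*1) = -(-5239)*(9 + 1 - 3 - 3) = -(-5239)*4 = -1*(-20956) = 20956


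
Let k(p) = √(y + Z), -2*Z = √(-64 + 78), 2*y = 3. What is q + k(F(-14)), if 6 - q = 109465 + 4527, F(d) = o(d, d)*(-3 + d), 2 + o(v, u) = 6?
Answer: -113986 + √(6 - 2*√14)/2 ≈ -1.1399e+5 + 0.60896*I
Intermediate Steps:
y = 3/2 (y = (½)*3 = 3/2 ≈ 1.5000)
o(v, u) = 4 (o(v, u) = -2 + 6 = 4)
Z = -√14/2 (Z = -√(-64 + 78)/2 = -√14/2 ≈ -1.8708)
F(d) = -12 + 4*d (F(d) = 4*(-3 + d) = -12 + 4*d)
k(p) = √(3/2 - √14/2)
q = -113986 (q = 6 - (109465 + 4527) = 6 - 1*113992 = 6 - 113992 = -113986)
q + k(F(-14)) = -113986 + √(6 - 2*√14)/2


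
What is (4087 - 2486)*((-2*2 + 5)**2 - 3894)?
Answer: -6232693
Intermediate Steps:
(4087 - 2486)*((-2*2 + 5)**2 - 3894) = 1601*((-4 + 5)**2 - 3894) = 1601*(1**2 - 3894) = 1601*(1 - 3894) = 1601*(-3893) = -6232693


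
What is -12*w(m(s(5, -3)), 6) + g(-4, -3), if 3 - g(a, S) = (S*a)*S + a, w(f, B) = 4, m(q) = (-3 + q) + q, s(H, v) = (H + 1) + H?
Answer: -5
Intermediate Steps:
s(H, v) = 1 + 2*H (s(H, v) = (1 + H) + H = 1 + 2*H)
m(q) = -3 + 2*q
g(a, S) = 3 - a - a*S² (g(a, S) = 3 - ((S*a)*S + a) = 3 - (a*S² + a) = 3 - (a + a*S²) = 3 + (-a - a*S²) = 3 - a - a*S²)
-12*w(m(s(5, -3)), 6) + g(-4, -3) = -12*4 + (3 - 1*(-4) - 1*(-4)*(-3)²) = -48 + (3 + 4 - 1*(-4)*9) = -48 + (3 + 4 + 36) = -48 + 43 = -5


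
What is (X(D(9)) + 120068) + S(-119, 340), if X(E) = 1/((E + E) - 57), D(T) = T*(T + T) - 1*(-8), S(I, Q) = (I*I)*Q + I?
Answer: 1396516988/283 ≈ 4.9347e+6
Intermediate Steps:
S(I, Q) = I + Q*I² (S(I, Q) = I²*Q + I = Q*I² + I = I + Q*I²)
D(T) = 8 + 2*T² (D(T) = T*(2*T) + 8 = 2*T² + 8 = 8 + 2*T²)
X(E) = 1/(-57 + 2*E) (X(E) = 1/(2*E - 57) = 1/(-57 + 2*E))
(X(D(9)) + 120068) + S(-119, 340) = (1/(-57 + 2*(8 + 2*9²)) + 120068) - 119*(1 - 119*340) = (1/(-57 + 2*(8 + 2*81)) + 120068) - 119*(1 - 40460) = (1/(-57 + 2*(8 + 162)) + 120068) - 119*(-40459) = (1/(-57 + 2*170) + 120068) + 4814621 = (1/(-57 + 340) + 120068) + 4814621 = (1/283 + 120068) + 4814621 = 33979245/283 + 4814621 = 1396516988/283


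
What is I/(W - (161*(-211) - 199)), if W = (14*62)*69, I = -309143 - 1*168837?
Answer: -238990/47031 ≈ -5.0815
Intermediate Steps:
I = -477980 (I = -309143 - 168837 = -477980)
W = 59892 (W = 868*69 = 59892)
I/(W - (161*(-211) - 199)) = -477980/(59892 - (161*(-211) - 199)) = -477980/(59892 - (-33971 - 199)) = -477980/(59892 - 1*(-34170)) = -477980/(59892 + 34170) = -477980/94062 = -477980*1/94062 = -238990/47031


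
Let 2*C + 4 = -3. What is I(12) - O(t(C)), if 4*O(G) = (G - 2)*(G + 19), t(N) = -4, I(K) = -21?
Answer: 3/2 ≈ 1.5000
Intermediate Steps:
C = -7/2 (C = -2 + (1/2)*(-3) = -2 - 3/2 = -7/2 ≈ -3.5000)
O(G) = (-2 + G)*(19 + G)/4 (O(G) = ((G - 2)*(G + 19))/4 = ((-2 + G)*(19 + G))/4 = (-2 + G)*(19 + G)/4)
I(12) - O(t(C)) = -21 - (-19/2 + (1/4)*(-4)**2 + (17/4)*(-4)) = -21 - (-19/2 + (1/4)*16 - 17) = -21 - (-19/2 + 4 - 17) = -21 - 1*(-45/2) = -21 + 45/2 = 3/2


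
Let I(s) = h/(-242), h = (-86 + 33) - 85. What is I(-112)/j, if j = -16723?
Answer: -69/2023483 ≈ -3.4100e-5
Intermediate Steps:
h = -138 (h = -53 - 85 = -138)
I(s) = 69/121 (I(s) = -138/(-242) = -138*(-1/242) = 69/121)
I(-112)/j = (69/121)/(-16723) = (69/121)*(-1/16723) = -69/2023483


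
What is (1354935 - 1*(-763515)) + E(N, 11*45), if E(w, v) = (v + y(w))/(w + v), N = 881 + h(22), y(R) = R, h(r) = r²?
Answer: 2118451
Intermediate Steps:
N = 1365 (N = 881 + 22² = 881 + 484 = 1365)
E(w, v) = 1 (E(w, v) = (v + w)/(w + v) = (v + w)/(v + w) = 1)
(1354935 - 1*(-763515)) + E(N, 11*45) = (1354935 - 1*(-763515)) + 1 = (1354935 + 763515) + 1 = 2118450 + 1 = 2118451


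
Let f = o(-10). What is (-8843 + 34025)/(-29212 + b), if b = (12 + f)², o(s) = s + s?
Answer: -4197/4858 ≈ -0.86394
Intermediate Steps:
o(s) = 2*s
f = -20 (f = 2*(-10) = -20)
b = 64 (b = (12 - 20)² = (-8)² = 64)
(-8843 + 34025)/(-29212 + b) = (-8843 + 34025)/(-29212 + 64) = 25182/(-29148) = 25182*(-1/29148) = -4197/4858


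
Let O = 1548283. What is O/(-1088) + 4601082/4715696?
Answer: -456014123297/320667328 ≈ -1422.1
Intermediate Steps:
O/(-1088) + 4601082/4715696 = 1548283/(-1088) + 4601082/4715696 = 1548283*(-1/1088) + 4601082*(1/4715696) = -1548283/1088 + 2300541/2357848 = -456014123297/320667328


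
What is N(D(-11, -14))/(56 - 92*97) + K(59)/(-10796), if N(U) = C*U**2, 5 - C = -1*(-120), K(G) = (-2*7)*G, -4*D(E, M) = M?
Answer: 22533833/95738928 ≈ 0.23537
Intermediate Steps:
D(E, M) = -M/4
K(G) = -14*G
C = -115 (C = 5 - (-1)*(-120) = 5 - 1*120 = 5 - 120 = -115)
N(U) = -115*U**2
N(D(-11, -14))/(56 - 92*97) + K(59)/(-10796) = (-115*(-1/4*(-14))**2)/(56 - 92*97) - 14*59/(-10796) = (-115*(7/2)**2)/(56 - 8924) - 826*(-1/10796) = -115*49/4/(-8868) + 413/5398 = -5635/4*(-1/8868) + 413/5398 = 5635/35472 + 413/5398 = 22533833/95738928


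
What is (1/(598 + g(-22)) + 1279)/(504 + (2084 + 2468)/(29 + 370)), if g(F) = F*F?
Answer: 552167721/222511136 ≈ 2.4815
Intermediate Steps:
g(F) = F**2
(1/(598 + g(-22)) + 1279)/(504 + (2084 + 2468)/(29 + 370)) = (1/(598 + (-22)**2) + 1279)/(504 + (2084 + 2468)/(29 + 370)) = (1/(598 + 484) + 1279)/(504 + 4552/399) = (1/1082 + 1279)/(504 + 4552*(1/399)) = (1/1082 + 1279)/(504 + 4552/399) = 1383879/(1082*(205648/399)) = (1383879/1082)*(399/205648) = 552167721/222511136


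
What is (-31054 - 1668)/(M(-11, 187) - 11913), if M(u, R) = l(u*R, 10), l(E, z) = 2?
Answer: 32722/11911 ≈ 2.7472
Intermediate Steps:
M(u, R) = 2
(-31054 - 1668)/(M(-11, 187) - 11913) = (-31054 - 1668)/(2 - 11913) = -32722/(-11911) = -32722*(-1/11911) = 32722/11911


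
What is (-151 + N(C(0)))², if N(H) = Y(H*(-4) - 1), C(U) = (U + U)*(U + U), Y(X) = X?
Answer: 23104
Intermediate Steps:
C(U) = 4*U² (C(U) = (2*U)*(2*U) = 4*U²)
N(H) = -1 - 4*H (N(H) = H*(-4) - 1 = -4*H - 1 = -1 - 4*H)
(-151 + N(C(0)))² = (-151 + (-1 - 16*0²))² = (-151 + (-1 - 16*0))² = (-151 + (-1 - 4*0))² = (-151 + (-1 + 0))² = (-151 - 1)² = (-152)² = 23104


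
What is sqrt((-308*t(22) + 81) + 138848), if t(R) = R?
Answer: 7*sqrt(2697) ≈ 363.53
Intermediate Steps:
sqrt((-308*t(22) + 81) + 138848) = sqrt((-308*22 + 81) + 138848) = sqrt((-6776 + 81) + 138848) = sqrt(-6695 + 138848) = sqrt(132153) = 7*sqrt(2697)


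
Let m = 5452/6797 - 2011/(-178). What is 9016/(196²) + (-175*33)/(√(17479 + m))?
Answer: 23/98 - 5775*√25603047621907042/21161887037 ≈ -43.431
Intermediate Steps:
m = 14639223/1209866 (m = 5452*(1/6797) - 2011*(-1/178) = 5452/6797 + 2011/178 = 14639223/1209866 ≈ 12.100)
9016/(196²) + (-175*33)/(√(17479 + m)) = 9016/(196²) + (-175*33)/(√(17479 + 14639223/1209866)) = 9016/38416 - 5775*√25603047621907042/21161887037 = 9016*(1/38416) - 5775*√25603047621907042/21161887037 = 23/98 - 5775*√25603047621907042/21161887037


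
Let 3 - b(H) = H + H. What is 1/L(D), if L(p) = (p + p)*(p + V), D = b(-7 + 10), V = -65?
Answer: 1/408 ≈ 0.0024510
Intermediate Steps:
b(H) = 3 - 2*H (b(H) = 3 - (H + H) = 3 - 2*H)
D = -3 (D = 3 - 2*(-7 + 10) = 3 - 2*3 = 3 - 6 = -3)
L(p) = 2*p*(-65 + p) (L(p) = (p + p)*(p - 65) = (2*p)*(-65 + p) = 2*p*(-65 + p))
1/L(D) = 1/(2*(-3)*(-65 - 3)) = 1/(2*(-3)*(-68)) = 1/408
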